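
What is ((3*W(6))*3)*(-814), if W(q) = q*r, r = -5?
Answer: 219780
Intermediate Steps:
W(q) = -5*q (W(q) = q*(-5) = -5*q)
((3*W(6))*3)*(-814) = ((3*(-5*6))*3)*(-814) = ((3*(-30))*3)*(-814) = -90*3*(-814) = -270*(-814) = 219780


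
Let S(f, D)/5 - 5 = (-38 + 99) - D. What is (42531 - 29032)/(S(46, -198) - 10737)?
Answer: -13499/9417 ≈ -1.4335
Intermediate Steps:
S(f, D) = 330 - 5*D (S(f, D) = 25 + 5*((-38 + 99) - D) = 25 + 5*(61 - D) = 25 + (305 - 5*D) = 330 - 5*D)
(42531 - 29032)/(S(46, -198) - 10737) = (42531 - 29032)/((330 - 5*(-198)) - 10737) = 13499/((330 + 990) - 10737) = 13499/(1320 - 10737) = 13499/(-9417) = 13499*(-1/9417) = -13499/9417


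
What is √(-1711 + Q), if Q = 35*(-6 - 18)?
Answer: I*√2551 ≈ 50.507*I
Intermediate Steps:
Q = -840 (Q = 35*(-24) = -840)
√(-1711 + Q) = √(-1711 - 840) = √(-2551) = I*√2551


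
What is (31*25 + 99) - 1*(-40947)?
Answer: 41821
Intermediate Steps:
(31*25 + 99) - 1*(-40947) = (775 + 99) + 40947 = 874 + 40947 = 41821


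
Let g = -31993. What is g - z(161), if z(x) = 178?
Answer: -32171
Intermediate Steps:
g - z(161) = -31993 - 1*178 = -31993 - 178 = -32171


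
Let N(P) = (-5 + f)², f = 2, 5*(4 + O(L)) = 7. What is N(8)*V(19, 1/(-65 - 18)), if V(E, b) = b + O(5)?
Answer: -9756/415 ≈ -23.508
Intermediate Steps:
O(L) = -13/5 (O(L) = -4 + (⅕)*7 = -4 + 7/5 = -13/5)
V(E, b) = -13/5 + b (V(E, b) = b - 13/5 = -13/5 + b)
N(P) = 9 (N(P) = (-5 + 2)² = (-3)² = 9)
N(8)*V(19, 1/(-65 - 18)) = 9*(-13/5 + 1/(-65 - 18)) = 9*(-13/5 + 1/(-83)) = 9*(-13/5 - 1/83) = 9*(-1084/415) = -9756/415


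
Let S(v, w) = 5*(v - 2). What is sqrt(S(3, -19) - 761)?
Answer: 6*I*sqrt(21) ≈ 27.495*I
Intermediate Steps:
S(v, w) = -10 + 5*v (S(v, w) = 5*(-2 + v) = -10 + 5*v)
sqrt(S(3, -19) - 761) = sqrt((-10 + 5*3) - 761) = sqrt((-10 + 15) - 761) = sqrt(5 - 761) = sqrt(-756) = 6*I*sqrt(21)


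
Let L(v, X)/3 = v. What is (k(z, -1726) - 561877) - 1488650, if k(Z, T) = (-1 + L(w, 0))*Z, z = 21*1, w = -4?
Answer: -2050800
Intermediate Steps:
L(v, X) = 3*v
z = 21
k(Z, T) = -13*Z (k(Z, T) = (-1 + 3*(-4))*Z = (-1 - 12)*Z = -13*Z)
(k(z, -1726) - 561877) - 1488650 = (-13*21 - 561877) - 1488650 = (-273 - 561877) - 1488650 = -562150 - 1488650 = -2050800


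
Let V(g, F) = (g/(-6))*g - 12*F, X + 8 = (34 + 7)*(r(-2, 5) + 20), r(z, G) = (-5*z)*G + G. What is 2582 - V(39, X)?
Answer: 79279/2 ≈ 39640.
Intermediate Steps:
r(z, G) = G - 5*G*z (r(z, G) = -5*G*z + G = G - 5*G*z)
X = 3067 (X = -8 + (34 + 7)*(5*(1 - 5*(-2)) + 20) = -8 + 41*(5*(1 + 10) + 20) = -8 + 41*(5*11 + 20) = -8 + 41*(55 + 20) = -8 + 41*75 = -8 + 3075 = 3067)
V(g, F) = -12*F - g**2/6 (V(g, F) = (g*(-1/6))*g - 12*F = (-g/6)*g - 12*F = -g**2/6 - 12*F = -12*F - g**2/6)
2582 - V(39, X) = 2582 - (-12*3067 - 1/6*39**2) = 2582 - (-36804 - 1/6*1521) = 2582 - (-36804 - 507/2) = 2582 - 1*(-74115/2) = 2582 + 74115/2 = 79279/2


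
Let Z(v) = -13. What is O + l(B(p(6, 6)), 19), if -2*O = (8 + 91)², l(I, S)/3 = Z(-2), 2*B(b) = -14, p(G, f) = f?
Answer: -9879/2 ≈ -4939.5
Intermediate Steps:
B(b) = -7 (B(b) = (½)*(-14) = -7)
l(I, S) = -39 (l(I, S) = 3*(-13) = -39)
O = -9801/2 (O = -(8 + 91)²/2 = -½*99² = -½*9801 = -9801/2 ≈ -4900.5)
O + l(B(p(6, 6)), 19) = -9801/2 - 39 = -9879/2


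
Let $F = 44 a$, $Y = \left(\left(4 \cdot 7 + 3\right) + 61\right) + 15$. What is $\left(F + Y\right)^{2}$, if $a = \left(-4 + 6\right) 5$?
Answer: $299209$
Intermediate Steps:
$a = 10$ ($a = 2 \cdot 5 = 10$)
$Y = 107$ ($Y = \left(\left(28 + 3\right) + 61\right) + 15 = \left(31 + 61\right) + 15 = 92 + 15 = 107$)
$F = 440$ ($F = 44 \cdot 10 = 440$)
$\left(F + Y\right)^{2} = \left(440 + 107\right)^{2} = 547^{2} = 299209$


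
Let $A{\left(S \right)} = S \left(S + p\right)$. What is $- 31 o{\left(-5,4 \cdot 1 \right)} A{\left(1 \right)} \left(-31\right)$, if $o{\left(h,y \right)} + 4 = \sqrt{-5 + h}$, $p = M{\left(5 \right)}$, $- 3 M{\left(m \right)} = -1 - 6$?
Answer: $- \frac{38440}{3} + \frac{9610 i \sqrt{10}}{3} \approx -12813.0 + 10130.0 i$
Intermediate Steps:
$M{\left(m \right)} = \frac{7}{3}$ ($M{\left(m \right)} = - \frac{-1 - 6}{3} = \left(- \frac{1}{3}\right) \left(-7\right) = \frac{7}{3}$)
$p = \frac{7}{3} \approx 2.3333$
$o{\left(h,y \right)} = -4 + \sqrt{-5 + h}$
$A{\left(S \right)} = S \left(\frac{7}{3} + S\right)$ ($A{\left(S \right)} = S \left(S + \frac{7}{3}\right) = S \left(\frac{7}{3} + S\right)$)
$- 31 o{\left(-5,4 \cdot 1 \right)} A{\left(1 \right)} \left(-31\right) = - 31 \left(-4 + \sqrt{-5 - 5}\right) \frac{1}{3} \cdot 1 \left(7 + 3 \cdot 1\right) \left(-31\right) = - 31 \left(-4 + \sqrt{-10}\right) \frac{1}{3} \cdot 1 \left(7 + 3\right) \left(-31\right) = - 31 \left(-4 + i \sqrt{10}\right) \frac{1}{3} \cdot 1 \cdot 10 \left(-31\right) = \left(124 - 31 i \sqrt{10}\right) \frac{10}{3} \left(-31\right) = \left(\frac{1240}{3} - \frac{310 i \sqrt{10}}{3}\right) \left(-31\right) = - \frac{38440}{3} + \frac{9610 i \sqrt{10}}{3}$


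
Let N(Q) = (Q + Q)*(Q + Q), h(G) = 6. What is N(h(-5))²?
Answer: 20736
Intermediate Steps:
N(Q) = 4*Q² (N(Q) = (2*Q)*(2*Q) = 4*Q²)
N(h(-5))² = (4*6²)² = (4*36)² = 144² = 20736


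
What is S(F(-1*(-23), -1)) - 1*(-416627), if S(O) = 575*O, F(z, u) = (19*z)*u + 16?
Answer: 174552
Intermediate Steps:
F(z, u) = 16 + 19*u*z (F(z, u) = 19*u*z + 16 = 16 + 19*u*z)
S(F(-1*(-23), -1)) - 1*(-416627) = 575*(16 + 19*(-1)*(-1*(-23))) - 1*(-416627) = 575*(16 + 19*(-1)*23) + 416627 = 575*(16 - 437) + 416627 = 575*(-421) + 416627 = -242075 + 416627 = 174552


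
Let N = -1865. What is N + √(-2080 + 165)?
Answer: -1865 + I*√1915 ≈ -1865.0 + 43.761*I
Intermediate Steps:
N + √(-2080 + 165) = -1865 + √(-2080 + 165) = -1865 + √(-1915) = -1865 + I*√1915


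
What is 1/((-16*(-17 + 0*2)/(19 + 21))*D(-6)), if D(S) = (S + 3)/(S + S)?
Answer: 10/17 ≈ 0.58823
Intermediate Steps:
D(S) = (3 + S)/(2*S) (D(S) = (3 + S)/((2*S)) = (3 + S)*(1/(2*S)) = (3 + S)/(2*S))
1/((-16*(-17 + 0*2)/(19 + 21))*D(-6)) = 1/((-16*(-17 + 0*2)/(19 + 21))*((1/2)*(3 - 6)/(-6))) = 1/((-16*(-17 + 0)/40)*((1/2)*(-1/6)*(-3))) = 1/(-(-272)/40*(1/4)) = 1/(-16*(-17/40)*(1/4)) = 1/((34/5)*(1/4)) = 1/(17/10) = 10/17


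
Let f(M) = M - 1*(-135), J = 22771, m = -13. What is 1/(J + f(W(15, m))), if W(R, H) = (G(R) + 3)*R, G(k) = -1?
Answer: 1/22936 ≈ 4.3600e-5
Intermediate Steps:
W(R, H) = 2*R (W(R, H) = (-1 + 3)*R = 2*R)
f(M) = 135 + M (f(M) = M + 135 = 135 + M)
1/(J + f(W(15, m))) = 1/(22771 + (135 + 2*15)) = 1/(22771 + (135 + 30)) = 1/(22771 + 165) = 1/22936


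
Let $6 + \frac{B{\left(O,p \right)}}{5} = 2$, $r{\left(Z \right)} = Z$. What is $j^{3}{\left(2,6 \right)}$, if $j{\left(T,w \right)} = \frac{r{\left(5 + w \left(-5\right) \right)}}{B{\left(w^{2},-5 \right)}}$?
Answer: $\frac{125}{64} \approx 1.9531$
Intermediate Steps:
$B{\left(O,p \right)} = -20$ ($B{\left(O,p \right)} = -30 + 5 \cdot 2 = -30 + 10 = -20$)
$j{\left(T,w \right)} = - \frac{1}{4} + \frac{w}{4}$ ($j{\left(T,w \right)} = \frac{5 + w \left(-5\right)}{-20} = \left(5 - 5 w\right) \left(- \frac{1}{20}\right) = - \frac{1}{4} + \frac{w}{4}$)
$j^{3}{\left(2,6 \right)} = \left(- \frac{1}{4} + \frac{1}{4} \cdot 6\right)^{3} = \left(- \frac{1}{4} + \frac{3}{2}\right)^{3} = \left(\frac{5}{4}\right)^{3} = \frac{125}{64}$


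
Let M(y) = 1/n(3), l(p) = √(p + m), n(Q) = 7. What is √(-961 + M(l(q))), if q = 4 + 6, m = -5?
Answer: I*√47082/7 ≈ 30.998*I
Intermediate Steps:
q = 10
l(p) = √(-5 + p) (l(p) = √(p - 5) = √(-5 + p))
M(y) = ⅐ (M(y) = 1/7 = ⅐)
√(-961 + M(l(q))) = √(-961 + ⅐) = √(-6726/7) = I*√47082/7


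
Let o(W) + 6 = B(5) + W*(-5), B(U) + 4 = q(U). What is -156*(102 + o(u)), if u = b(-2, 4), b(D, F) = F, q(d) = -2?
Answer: -10920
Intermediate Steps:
B(U) = -6 (B(U) = -4 - 2 = -6)
u = 4
o(W) = -12 - 5*W (o(W) = -6 + (-6 + W*(-5)) = -6 + (-6 - 5*W) = -12 - 5*W)
-156*(102 + o(u)) = -156*(102 + (-12 - 5*4)) = -156*(102 + (-12 - 20)) = -156*(102 - 32) = -156*70 = -10920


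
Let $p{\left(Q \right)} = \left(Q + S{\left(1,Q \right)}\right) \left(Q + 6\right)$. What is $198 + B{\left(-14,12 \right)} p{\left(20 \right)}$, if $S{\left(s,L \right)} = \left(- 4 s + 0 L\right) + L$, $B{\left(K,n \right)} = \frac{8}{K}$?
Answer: $- \frac{2358}{7} \approx -336.86$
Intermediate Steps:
$S{\left(s,L \right)} = L - 4 s$ ($S{\left(s,L \right)} = \left(- 4 s + 0\right) + L = - 4 s + L = L - 4 s$)
$p{\left(Q \right)} = \left(-4 + 2 Q\right) \left(6 + Q\right)$ ($p{\left(Q \right)} = \left(Q + \left(Q - 4\right)\right) \left(Q + 6\right) = \left(Q + \left(Q - 4\right)\right) \left(6 + Q\right) = \left(Q + \left(-4 + Q\right)\right) \left(6 + Q\right) = \left(-4 + 2 Q\right) \left(6 + Q\right)$)
$198 + B{\left(-14,12 \right)} p{\left(20 \right)} = 198 + \frac{8}{-14} \left(-24 + 2 \cdot 20^{2} + 8 \cdot 20\right) = 198 + 8 \left(- \frac{1}{14}\right) \left(-24 + 2 \cdot 400 + 160\right) = 198 - \frac{4 \left(-24 + 800 + 160\right)}{7} = 198 - \frac{3744}{7} = - \frac{2358}{7}$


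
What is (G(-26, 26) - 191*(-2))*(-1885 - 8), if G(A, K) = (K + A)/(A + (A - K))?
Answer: -723126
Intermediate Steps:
G(A, K) = (A + K)/(-K + 2*A)
(G(-26, 26) - 191*(-2))*(-1885 - 8) = ((-26 + 26)/(-1*26 + 2*(-26)) - 191*(-2))*(-1885 - 8) = (0/(-26 - 52) + 382)*(-1893) = (0/(-78) + 382)*(-1893) = (-1/78*0 + 382)*(-1893) = (0 + 382)*(-1893) = 382*(-1893) = -723126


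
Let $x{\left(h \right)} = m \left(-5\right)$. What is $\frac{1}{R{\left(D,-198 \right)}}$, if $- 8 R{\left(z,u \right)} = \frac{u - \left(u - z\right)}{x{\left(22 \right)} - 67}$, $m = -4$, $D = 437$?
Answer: $\frac{376}{437} \approx 0.86041$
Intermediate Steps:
$x{\left(h \right)} = 20$ ($x{\left(h \right)} = \left(-4\right) \left(-5\right) = 20$)
$R{\left(z,u \right)} = \frac{z}{376}$ ($R{\left(z,u \right)} = - \frac{\left(u - \left(u - z\right)\right) \frac{1}{20 - 67}}{8} = - \frac{z \frac{1}{-47}}{8} = - \frac{z \left(- \frac{1}{47}\right)}{8} = - \frac{\left(- \frac{1}{47}\right) z}{8} = \frac{z}{376}$)
$\frac{1}{R{\left(D,-198 \right)}} = \frac{1}{\frac{1}{376} \cdot 437} = \frac{1}{\frac{437}{376}} = \frac{376}{437}$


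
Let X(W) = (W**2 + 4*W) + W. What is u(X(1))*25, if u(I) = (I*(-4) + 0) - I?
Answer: -750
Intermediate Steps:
X(W) = W**2 + 5*W
u(I) = -5*I (u(I) = (-4*I + 0) - I = -4*I - I = -5*I)
u(X(1))*25 = -5*(5 + 1)*25 = -5*6*25 = -30*25 = -750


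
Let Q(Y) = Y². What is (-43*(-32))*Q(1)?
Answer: 1376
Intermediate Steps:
(-43*(-32))*Q(1) = -43*(-32)*1² = 1376*1 = 1376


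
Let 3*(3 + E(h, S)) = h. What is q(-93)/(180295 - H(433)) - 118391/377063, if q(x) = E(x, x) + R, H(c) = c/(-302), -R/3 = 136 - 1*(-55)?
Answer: -6515454404275/20530900490949 ≈ -0.31735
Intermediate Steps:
R = -573 (R = -3*(136 - 1*(-55)) = -3*(136 + 55) = -3*191 = -573)
H(c) = -c/302 (H(c) = c*(-1/302) = -c/302)
E(h, S) = -3 + h/3
q(x) = -576 + x/3 (q(x) = (-3 + x/3) - 573 = -576 + x/3)
q(-93)/(180295 - H(433)) - 118391/377063 = (-576 + (⅓)*(-93))/(180295 - (-1)*433/302) - 118391/377063 = (-576 - 31)/(180295 - 1*(-433/302)) - 118391*1/377063 = -607/(180295 + 433/302) - 118391/377063 = -607/54449523/302 - 118391/377063 = -607*302/54449523 - 118391/377063 = -183314/54449523 - 118391/377063 = -6515454404275/20530900490949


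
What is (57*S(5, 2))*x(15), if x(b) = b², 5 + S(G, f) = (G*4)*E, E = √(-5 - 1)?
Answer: -64125 + 256500*I*√6 ≈ -64125.0 + 6.2829e+5*I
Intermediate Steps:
E = I*√6 (E = √(-6) = I*√6 ≈ 2.4495*I)
S(G, f) = -5 + 4*I*G*√6 (S(G, f) = -5 + (G*4)*(I*√6) = -5 + (4*G)*(I*√6) = -5 + 4*I*G*√6)
(57*S(5, 2))*x(15) = (57*(-5 + 4*I*5*√6))*15² = (57*(-5 + 20*I*√6))*225 = (-285 + 1140*I*√6)*225 = -64125 + 256500*I*√6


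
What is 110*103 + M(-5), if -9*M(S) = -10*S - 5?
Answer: 11325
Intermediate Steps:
M(S) = 5/9 + 10*S/9 (M(S) = -(-10*S - 5)/9 = -(-5 - 10*S)/9 = 5/9 + 10*S/9)
110*103 + M(-5) = 110*103 + (5/9 + (10/9)*(-5)) = 11330 + (5/9 - 50/9) = 11330 - 5 = 11325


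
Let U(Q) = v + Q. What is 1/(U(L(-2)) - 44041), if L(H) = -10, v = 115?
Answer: -1/43936 ≈ -2.2760e-5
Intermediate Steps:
U(Q) = 115 + Q
1/(U(L(-2)) - 44041) = 1/((115 - 10) - 44041) = 1/(105 - 44041) = 1/(-43936) = -1/43936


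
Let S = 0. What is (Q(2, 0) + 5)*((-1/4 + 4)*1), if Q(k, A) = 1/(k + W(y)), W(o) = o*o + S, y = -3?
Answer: 210/11 ≈ 19.091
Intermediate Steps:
W(o) = o**2 (W(o) = o*o + 0 = o**2 + 0 = o**2)
Q(k, A) = 1/(9 + k) (Q(k, A) = 1/(k + (-3)**2) = 1/(k + 9) = 1/(9 + k))
(Q(2, 0) + 5)*((-1/4 + 4)*1) = (1/(9 + 2) + 5)*((-1/4 + 4)*1) = (1/11 + 5)*((-1*1/4 + 4)*1) = (1/11 + 5)*((-1/4 + 4)*1) = 56*((15/4)*1)/11 = (56/11)*(15/4) = 210/11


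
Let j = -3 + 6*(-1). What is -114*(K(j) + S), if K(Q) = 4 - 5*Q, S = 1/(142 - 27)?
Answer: -642504/115 ≈ -5587.0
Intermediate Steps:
S = 1/115 ≈ 0.0086956
j = -9 (j = -3 - 6 = -9)
K(Q) = 4 - 5*Q
-114*(K(j) + S) = -114*((4 - 5*(-9)) + 1/115) = -114*((4 + 45) + 1/115) = -114*(49 + 1/115) = -114*5636/115 = -642504/115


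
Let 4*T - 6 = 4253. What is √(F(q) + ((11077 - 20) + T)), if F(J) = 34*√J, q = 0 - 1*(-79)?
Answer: √(48487 + 136*√79)/2 ≈ 111.46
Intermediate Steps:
T = 4259/4 (T = 3/2 + (¼)*4253 = 3/2 + 4253/4 = 4259/4 ≈ 1064.8)
q = 79 (q = 0 + 79 = 79)
√(F(q) + ((11077 - 20) + T)) = √(34*√79 + ((11077 - 20) + 4259/4)) = √(34*√79 + (11057 + 4259/4)) = √(34*√79 + 48487/4) = √(48487/4 + 34*√79)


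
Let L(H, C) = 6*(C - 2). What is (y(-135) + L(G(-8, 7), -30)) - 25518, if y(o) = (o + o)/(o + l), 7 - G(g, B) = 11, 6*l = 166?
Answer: -4138905/161 ≈ -25708.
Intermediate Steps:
l = 83/3 (l = (1/6)*166 = 83/3 ≈ 27.667)
G(g, B) = -4 (G(g, B) = 7 - 1*11 = 7 - 11 = -4)
L(H, C) = -12 + 6*C (L(H, C) = 6*(-2 + C) = -12 + 6*C)
y(o) = 2*o/(83/3 + o) (y(o) = (o + o)/(o + 83/3) = (2*o)/(83/3 + o) = 2*o/(83/3 + o))
(y(-135) + L(G(-8, 7), -30)) - 25518 = (6*(-135)/(83 + 3*(-135)) + (-12 + 6*(-30))) - 25518 = (6*(-135)/(83 - 405) + (-12 - 180)) - 25518 = (6*(-135)/(-322) - 192) - 25518 = (6*(-135)*(-1/322) - 192) - 25518 = (405/161 - 192) - 25518 = -30507/161 - 25518 = -4138905/161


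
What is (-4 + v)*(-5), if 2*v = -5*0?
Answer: 20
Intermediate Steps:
v = 0 (v = (-5*0)/2 = (1/2)*0 = 0)
(-4 + v)*(-5) = (-4 + 0)*(-5) = -4*(-5) = 20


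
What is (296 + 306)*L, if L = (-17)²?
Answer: 173978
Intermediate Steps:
L = 289
(296 + 306)*L = (296 + 306)*289 = 602*289 = 173978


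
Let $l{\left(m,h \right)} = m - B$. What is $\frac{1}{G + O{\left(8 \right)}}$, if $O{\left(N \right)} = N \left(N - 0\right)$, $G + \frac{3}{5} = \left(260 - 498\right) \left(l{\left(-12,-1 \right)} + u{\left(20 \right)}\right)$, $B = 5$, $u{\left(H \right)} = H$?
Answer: $- \frac{5}{3253} \approx -0.001537$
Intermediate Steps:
$l{\left(m,h \right)} = -5 + m$ ($l{\left(m,h \right)} = m - 5 = -5 + m$)
$G = - \frac{3573}{5}$ ($G = - \frac{3}{5} + \left(260 - 498\right) \left(\left(-5 - 12\right) + 20\right) = - \frac{3}{5} - 238 \left(-17 + 20\right) = - \frac{3}{5} - 714 = - \frac{3573}{5} \approx -714.6$)
$O{\left(N \right)} = N^{2}$ ($O{\left(N \right)} = N \left(N + 0\right) = N N = N^{2}$)
$\frac{1}{G + O{\left(8 \right)}} = \frac{1}{- \frac{3573}{5} + 8^{2}} = \frac{1}{- \frac{3573}{5} + 64} = \frac{1}{- \frac{3253}{5}} = - \frac{5}{3253}$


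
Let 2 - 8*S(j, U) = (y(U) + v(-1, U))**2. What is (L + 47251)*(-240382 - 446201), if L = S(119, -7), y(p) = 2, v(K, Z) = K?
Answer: -259534553247/8 ≈ -3.2442e+10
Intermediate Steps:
S(j, U) = 1/8 (S(j, U) = 1/4 - (2 - 1)**2/8 = 1/4 - 1/8*1**2 = 1/4 - 1/8*1 = 1/4 - 1/8 = 1/8)
L = 1/8 ≈ 0.12500
(L + 47251)*(-240382 - 446201) = (1/8 + 47251)*(-240382 - 446201) = (378009/8)*(-686583) = -259534553247/8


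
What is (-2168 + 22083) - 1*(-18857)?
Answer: 38772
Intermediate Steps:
(-2168 + 22083) - 1*(-18857) = 19915 + 18857 = 38772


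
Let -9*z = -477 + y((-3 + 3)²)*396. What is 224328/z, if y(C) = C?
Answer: 224328/53 ≈ 4232.6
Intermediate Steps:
z = 53 (z = -(-477 + (-3 + 3)²*396)/9 = -(-477 + 0²*396)/9 = -(-477 + 0*396)/9 = -(-477 + 0)/9 = -⅑*(-477) = 53)
224328/z = 224328/53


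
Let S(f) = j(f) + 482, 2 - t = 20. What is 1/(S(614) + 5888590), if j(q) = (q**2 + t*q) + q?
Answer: 1/6255630 ≈ 1.5986e-7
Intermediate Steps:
t = -18 (t = 2 - 1*20 = 2 - 20 = -18)
j(q) = q**2 - 17*q (j(q) = (q**2 - 18*q) + q = q**2 - 17*q)
S(f) = 482 + f*(-17 + f) (S(f) = f*(-17 + f) + 482 = 482 + f*(-17 + f))
1/(S(614) + 5888590) = 1/((482 + 614*(-17 + 614)) + 5888590) = 1/((482 + 614*597) + 5888590) = 1/((482 + 366558) + 5888590) = 1/(367040 + 5888590) = 1/6255630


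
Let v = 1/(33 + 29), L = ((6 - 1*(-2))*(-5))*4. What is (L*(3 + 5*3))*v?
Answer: -1440/31 ≈ -46.452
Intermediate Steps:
L = -160 (L = ((6 + 2)*(-5))*4 = (8*(-5))*4 = -40*4 = -160)
v = 1/62 ≈ 0.016129
(L*(3 + 5*3))*v = -160*(3 + 5*3)*(1/62) = -160*(3 + 15)*(1/62) = -160*18*(1/62) = -2880*1/62 = -1440/31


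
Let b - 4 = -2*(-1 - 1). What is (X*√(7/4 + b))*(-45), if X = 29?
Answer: -1305*√39/2 ≈ -4074.9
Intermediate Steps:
b = 8 (b = 4 - 2*(-1 - 1) = 4 - 2*(-2) = 4 + 4 = 8)
(X*√(7/4 + b))*(-45) = (29*√(7/4 + 8))*(-45) = (29*√(39/4))*(-45) = (29*(√39/2))*(-45) = (29*√39/2)*(-45) = -1305*√39/2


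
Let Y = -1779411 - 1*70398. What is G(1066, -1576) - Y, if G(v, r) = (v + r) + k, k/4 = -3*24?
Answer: 1849011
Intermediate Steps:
k = -288 (k = 4*(-3*24) = 4*(-72) = -288)
G(v, r) = -288 + r + v (G(v, r) = (v + r) - 288 = (r + v) - 288 = -288 + r + v)
Y = -1849809 (Y = -1779411 - 70398 = -1849809)
G(1066, -1576) - Y = (-288 - 1576 + 1066) - 1*(-1849809) = -798 + 1849809 = 1849011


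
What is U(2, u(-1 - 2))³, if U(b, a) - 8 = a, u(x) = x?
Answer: 125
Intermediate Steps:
U(b, a) = 8 + a
U(2, u(-1 - 2))³ = (8 + (-1 - 2))³ = (8 - 3)³ = 5³ = 125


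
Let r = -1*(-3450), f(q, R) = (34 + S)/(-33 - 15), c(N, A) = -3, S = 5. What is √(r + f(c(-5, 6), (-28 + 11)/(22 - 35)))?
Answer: √55187/4 ≈ 58.730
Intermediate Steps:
f(q, R) = -13/16 (f(q, R) = (34 + 5)/(-33 - 15) = 39/(-48) = 39*(-1/48) = -13/16)
r = 3450
√(r + f(c(-5, 6), (-28 + 11)/(22 - 35))) = √(3450 - 13/16) = √(55187/16) = √55187/4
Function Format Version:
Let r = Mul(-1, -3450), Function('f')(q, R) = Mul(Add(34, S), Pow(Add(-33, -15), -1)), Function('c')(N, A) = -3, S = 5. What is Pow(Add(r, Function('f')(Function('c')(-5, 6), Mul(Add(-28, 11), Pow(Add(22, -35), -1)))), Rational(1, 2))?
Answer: Mul(Rational(1, 4), Pow(55187, Rational(1, 2))) ≈ 58.730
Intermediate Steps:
Function('f')(q, R) = Rational(-13, 16) (Function('f')(q, R) = Mul(Add(34, 5), Pow(Add(-33, -15), -1)) = Mul(39, Pow(-48, -1)) = Mul(39, Rational(-1, 48)) = Rational(-13, 16))
r = 3450
Pow(Add(r, Function('f')(Function('c')(-5, 6), Mul(Add(-28, 11), Pow(Add(22, -35), -1)))), Rational(1, 2)) = Pow(Add(3450, Rational(-13, 16)), Rational(1, 2)) = Pow(Rational(55187, 16), Rational(1, 2)) = Mul(Rational(1, 4), Pow(55187, Rational(1, 2)))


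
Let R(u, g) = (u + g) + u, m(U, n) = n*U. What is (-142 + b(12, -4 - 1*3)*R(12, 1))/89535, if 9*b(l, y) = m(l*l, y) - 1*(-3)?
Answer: -8801/268605 ≈ -0.032766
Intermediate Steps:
m(U, n) = U*n
b(l, y) = ⅓ + y*l²/9 (b(l, y) = ((l*l)*y - 1*(-3))/9 = (l²*y + 3)/9 = (y*l² + 3)/9 = (3 + y*l²)/9 = ⅓ + y*l²/9)
R(u, g) = g + 2*u (R(u, g) = (g + u) + u = g + 2*u)
(-142 + b(12, -4 - 1*3)*R(12, 1))/89535 = (-142 + (⅓ + (⅑)*(-4 - 1*3)*12²)*(1 + 2*12))/89535 = (-142 + (⅓ + (⅑)*(-4 - 3)*144)*(1 + 24))*(1/89535) = (-142 + (⅓ + (⅑)*(-7)*144)*25)*(1/89535) = (-142 + (⅓ - 112)*25)*(1/89535) = (-142 - 335/3*25)*(1/89535) = (-142 - 8375/3)*(1/89535) = -8801/3*1/89535 = -8801/268605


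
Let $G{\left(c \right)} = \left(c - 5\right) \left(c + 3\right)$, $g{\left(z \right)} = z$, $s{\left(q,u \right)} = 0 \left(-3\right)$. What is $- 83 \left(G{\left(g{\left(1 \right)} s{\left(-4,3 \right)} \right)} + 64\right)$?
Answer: $-4067$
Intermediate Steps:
$s{\left(q,u \right)} = 0$
$G{\left(c \right)} = \left(-5 + c\right) \left(3 + c\right)$
$- 83 \left(G{\left(g{\left(1 \right)} s{\left(-4,3 \right)} \right)} + 64\right) = - 83 \left(\left(-15 + \left(1 \cdot 0\right)^{2} - 2 \cdot 1 \cdot 0\right) + 64\right) = - 83 \left(\left(-15 + 0^{2} - 0\right) + 64\right) = - 83 \left(\left(-15 + 0 + 0\right) + 64\right) = - 83 \left(-15 + 64\right) = \left(-83\right) 49 = -4067$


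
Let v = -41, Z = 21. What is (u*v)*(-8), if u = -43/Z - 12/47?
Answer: -745544/987 ≈ -755.36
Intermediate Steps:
u = -2273/987 (u = -43/21 - 12/47 = -2273/987 ≈ -2.3029)
(u*v)*(-8) = -2273/987*(-41)*(-8) = (93193/987)*(-8) = -745544/987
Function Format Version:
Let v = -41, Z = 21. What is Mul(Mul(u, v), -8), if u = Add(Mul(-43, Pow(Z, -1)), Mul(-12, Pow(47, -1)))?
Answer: Rational(-745544, 987) ≈ -755.36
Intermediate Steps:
u = Rational(-2273, 987) (u = Add(Mul(-43, Pow(21, -1)), Mul(-12, Pow(47, -1))) = Add(Mul(-43, Rational(1, 21)), Mul(-12, Rational(1, 47))) = Add(Rational(-43, 21), Rational(-12, 47)) = Rational(-2273, 987) ≈ -2.3029)
Mul(Mul(u, v), -8) = Mul(Mul(Rational(-2273, 987), -41), -8) = Mul(Rational(93193, 987), -8) = Rational(-745544, 987)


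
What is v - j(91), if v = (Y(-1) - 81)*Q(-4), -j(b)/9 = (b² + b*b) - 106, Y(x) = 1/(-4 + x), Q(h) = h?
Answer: 742144/5 ≈ 1.4843e+5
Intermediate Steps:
j(b) = 954 - 18*b² (j(b) = -9*((b² + b*b) - 106) = -9*((b² + b²) - 106) = -9*(2*b² - 106) = -9*(-106 + 2*b²) = 954 - 18*b²)
v = 1624/5 (v = (1/(-4 - 1) - 81)*(-4) = (1/(-5) - 81)*(-4) = (-⅕ - 81)*(-4) = -406/5*(-4) = 1624/5 ≈ 324.80)
v - j(91) = 1624/5 - (954 - 18*91²) = 1624/5 - (954 - 18*8281) = 1624/5 - (954 - 149058) = 1624/5 - 1*(-148104) = 1624/5 + 148104 = 742144/5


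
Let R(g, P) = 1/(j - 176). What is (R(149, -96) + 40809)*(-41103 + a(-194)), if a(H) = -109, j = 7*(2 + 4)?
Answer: -112681953430/67 ≈ -1.6818e+9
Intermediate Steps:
j = 42 (j = 7*6 = 42)
R(g, P) = -1/134 (R(g, P) = 1/(42 - 176) = 1/(-134) = -1/134)
(R(149, -96) + 40809)*(-41103 + a(-194)) = (-1/134 + 40809)*(-41103 - 109) = (5468405/134)*(-41212) = -112681953430/67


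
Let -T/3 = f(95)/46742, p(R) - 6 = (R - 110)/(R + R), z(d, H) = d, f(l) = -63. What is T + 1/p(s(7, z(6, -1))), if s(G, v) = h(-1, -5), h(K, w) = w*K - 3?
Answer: -42773/981582 ≈ -0.043576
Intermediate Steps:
h(K, w) = -3 + K*w (h(K, w) = K*w - 3 = -3 + K*w)
s(G, v) = 2 (s(G, v) = -3 - 1*(-5) = -3 + 5 = 2)
p(R) = 6 + (-110 + R)/(2*R) (p(R) = 6 + (R - 110)/(R + R) = 6 + (-110 + R)/((2*R)) = 6 + (-110 + R)*(1/(2*R)) = 6 + (-110 + R)/(2*R))
T = 189/46742 (T = -(-189)/46742 = -3*(-63/46742) = 189/46742 ≈ 0.0040435)
T + 1/p(s(7, z(6, -1))) = 189/46742 + 1/(13/2 - 55/2) = 189/46742 + 1/(-21) = 189/46742 - 1/21 = -42773/981582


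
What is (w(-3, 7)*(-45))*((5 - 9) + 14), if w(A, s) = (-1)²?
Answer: -450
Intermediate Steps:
w(A, s) = 1
(w(-3, 7)*(-45))*((5 - 9) + 14) = (1*(-45))*((5 - 9) + 14) = -45*(-4 + 14) = -45*10 = -450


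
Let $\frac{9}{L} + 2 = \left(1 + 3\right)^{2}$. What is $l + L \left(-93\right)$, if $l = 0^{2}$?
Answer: $- \frac{837}{14} \approx -59.786$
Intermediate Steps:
$L = \frac{9}{14}$ ($L = \frac{9}{-2 + \left(1 + 3\right)^{2}} = \frac{9}{-2 + 4^{2}} = \frac{9}{-2 + 16} = \frac{9}{14} \approx 0.64286$)
$l = 0$
$l + L \left(-93\right) = 0 + \frac{9}{14} \left(-93\right) = 0 - \frac{837}{14} = - \frac{837}{14}$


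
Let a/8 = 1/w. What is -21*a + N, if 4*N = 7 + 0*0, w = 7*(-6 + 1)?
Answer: 131/20 ≈ 6.5500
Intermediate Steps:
w = -35 (w = 7*(-5) = -35)
N = 7/4 (N = (7 + 0*0)/4 = (7 + 0)/4 = (1/4)*7 = 7/4 ≈ 1.7500)
a = -8/35 (a = 8/(-35) = 8*(-1/35) = -8/35 ≈ -0.22857)
-21*a + N = -21*(-8/35) + 7/4 = 24/5 + 7/4 = 131/20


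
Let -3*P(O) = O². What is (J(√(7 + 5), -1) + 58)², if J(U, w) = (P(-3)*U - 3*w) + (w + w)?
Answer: 3589 - 708*√3 ≈ 2362.7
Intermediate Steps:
P(O) = -O²/3
J(U, w) = -w - 3*U (J(U, w) = ((-⅓*(-3)²)*U - 3*w) + (w + w) = ((-⅓*9)*U - 3*w) + 2*w = (-3*U - 3*w) + 2*w = -w - 3*U)
(J(√(7 + 5), -1) + 58)² = ((-1*(-1) - 3*√(7 + 5)) + 58)² = ((1 - 6*√3) + 58)² = (59 - 6*√3)²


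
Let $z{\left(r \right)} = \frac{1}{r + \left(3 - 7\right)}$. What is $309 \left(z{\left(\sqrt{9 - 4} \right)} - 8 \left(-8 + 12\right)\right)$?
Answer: $- \frac{110004}{11} - \frac{309 \sqrt{5}}{11} \approx -10063.0$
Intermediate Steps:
$z{\left(r \right)} = \frac{1}{-4 + r}$ ($z{\left(r \right)} = \frac{1}{r - 4} = \frac{1}{-4 + r}$)
$309 \left(z{\left(\sqrt{9 - 4} \right)} - 8 \left(-8 + 12\right)\right) = 309 \left(\frac{1}{-4 + \sqrt{9 - 4}} - 8 \left(-8 + 12\right)\right) = 309 \left(\frac{1}{-4 + \sqrt{5}} - 32\right) = 309 \left(-32 + \frac{1}{-4 + \sqrt{5}}\right) = -9888 + \frac{309}{-4 + \sqrt{5}}$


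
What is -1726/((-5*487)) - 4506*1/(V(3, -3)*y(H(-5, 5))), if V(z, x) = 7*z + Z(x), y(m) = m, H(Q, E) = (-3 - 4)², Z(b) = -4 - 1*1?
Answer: -4809463/954520 ≈ -5.0386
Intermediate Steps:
Z(b) = -5 (Z(b) = -4 - 1 = -5)
H(Q, E) = 49 (H(Q, E) = (-7)² = 49)
V(z, x) = -5 + 7*z (V(z, x) = 7*z - 5 = -5 + 7*z)
-1726/((-5*487)) - 4506*1/(V(3, -3)*y(H(-5, 5))) = -1726/((-5*487)) - 4506*1/(49*(-5 + 7*3)) = -1726/(-2435) - 4506*1/(49*(-5 + 21)) = -1726*(-1/2435) - 4506/(49*16) = 1726/2435 - 4506/784 = 1726/2435 - 4506*1/784 = 1726/2435 - 2253/392 = -4809463/954520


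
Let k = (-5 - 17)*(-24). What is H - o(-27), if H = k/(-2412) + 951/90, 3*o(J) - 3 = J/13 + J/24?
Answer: 362861/34840 ≈ 10.415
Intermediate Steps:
o(J) = 1 + 37*J/936 (o(J) = 1 + (J/13 + J/24)/3 = 1 + (37*J/312)/3 = 1 + 37*J/936)
k = 528 (k = -22*(-24) = 528)
H = 6933/670 (H = 528/(-2412) + 951/90 = 528*(-1/2412) + 951*(1/90) = -44/201 + 317/30 = 6933/670 ≈ 10.348)
H - o(-27) = 6933/670 - (1 + (37/936)*(-27)) = 6933/670 - (1 - 111/104) = 6933/670 - 1*(-7/104) = 6933/670 + 7/104 = 362861/34840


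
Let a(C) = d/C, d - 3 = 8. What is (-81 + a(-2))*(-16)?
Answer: 1384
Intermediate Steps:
d = 11 (d = 3 + 8 = 11)
a(C) = 11/C
(-81 + a(-2))*(-16) = (-81 + 11/(-2))*(-16) = (-81 + 11*(-1/2))*(-16) = (-81 - 11/2)*(-16) = -173/2*(-16) = 1384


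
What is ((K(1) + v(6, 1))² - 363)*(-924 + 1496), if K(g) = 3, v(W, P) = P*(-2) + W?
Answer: -179608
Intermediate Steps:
v(W, P) = W - 2*P (v(W, P) = -2*P + W = W - 2*P)
((K(1) + v(6, 1))² - 363)*(-924 + 1496) = ((3 + (6 - 2*1))² - 363)*(-924 + 1496) = ((3 + (6 - 2))² - 363)*572 = ((3 + 4)² - 363)*572 = (7² - 363)*572 = (49 - 363)*572 = -314*572 = -179608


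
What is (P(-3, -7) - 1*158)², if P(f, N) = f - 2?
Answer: 26569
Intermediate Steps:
P(f, N) = -2 + f
(P(-3, -7) - 1*158)² = ((-2 - 3) - 1*158)² = (-5 - 158)² = (-163)² = 26569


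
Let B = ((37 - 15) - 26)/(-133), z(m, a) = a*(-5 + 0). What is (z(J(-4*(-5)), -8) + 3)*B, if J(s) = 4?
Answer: 172/133 ≈ 1.2932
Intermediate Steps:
z(m, a) = -5*a (z(m, a) = a*(-5) = -5*a)
B = 4/133 (B = (22 - 26)*(-1/133) = -4*(-1/133) = 4/133 ≈ 0.030075)
(z(J(-4*(-5)), -8) + 3)*B = (-5*(-8) + 3)*(4/133) = (40 + 3)*(4/133) = 43*(4/133) = 172/133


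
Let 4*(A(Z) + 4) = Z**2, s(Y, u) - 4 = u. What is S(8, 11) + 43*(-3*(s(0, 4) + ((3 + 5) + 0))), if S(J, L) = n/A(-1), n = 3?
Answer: -10324/5 ≈ -2064.8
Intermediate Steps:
s(Y, u) = 4 + u
A(Z) = -4 + Z**2/4
S(J, L) = -4/5 (S(J, L) = 3/(-4 + (1/4)*(-1)**2) = 3/(-4 + (1/4)*1) = 3/(-4 + 1/4) = 3/(-15/4) = 3*(-4/15) = -4/5)
S(8, 11) + 43*(-3*(s(0, 4) + ((3 + 5) + 0))) = -4/5 + 43*(-3*((4 + 4) + ((3 + 5) + 0))) = -4/5 + 43*(-3*(8 + (8 + 0))) = -4/5 + 43*(-3*(8 + 8)) = -4/5 + 43*(-3*16) = -4/5 + 43*(-48) = -4/5 - 2064 = -10324/5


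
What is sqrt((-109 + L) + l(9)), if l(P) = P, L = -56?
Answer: 2*I*sqrt(39) ≈ 12.49*I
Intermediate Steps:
sqrt((-109 + L) + l(9)) = sqrt((-109 - 56) + 9) = sqrt(-165 + 9) = sqrt(-156) = 2*I*sqrt(39)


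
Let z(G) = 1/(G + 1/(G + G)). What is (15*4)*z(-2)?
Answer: -80/3 ≈ -26.667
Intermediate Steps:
z(G) = 1/(G + 1/(2*G))
(15*4)*z(-2) = (15*4)*(2*(-2)/(1 + 2*(-2)²)) = 60*(2*(-2)/(1 + 2*4)) = 60*(2*(-2)/(1 + 8)) = 60*(2*(-2)/9) = 60*(2*(-2)*(⅑)) = 60*(-4/9) = -80/3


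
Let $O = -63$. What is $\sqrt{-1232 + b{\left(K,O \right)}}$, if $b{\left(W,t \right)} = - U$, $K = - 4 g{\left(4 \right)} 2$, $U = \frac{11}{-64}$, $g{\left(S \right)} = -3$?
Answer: $\frac{i \sqrt{78837}}{8} \approx 35.097 i$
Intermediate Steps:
$U = - \frac{11}{64}$ ($U = 11 \left(- \frac{1}{64}\right) = - \frac{11}{64} \approx -0.17188$)
$K = 24$ ($K = \left(-4\right) \left(-3\right) 2 = 12 \cdot 2 = 24$)
$b{\left(W,t \right)} = \frac{11}{64}$ ($b{\left(W,t \right)} = \left(-1\right) \left(- \frac{11}{64}\right) = \frac{11}{64}$)
$\sqrt{-1232 + b{\left(K,O \right)}} = \sqrt{-1232 + \frac{11}{64}} = \sqrt{- \frac{78837}{64}} = \frac{i \sqrt{78837}}{8}$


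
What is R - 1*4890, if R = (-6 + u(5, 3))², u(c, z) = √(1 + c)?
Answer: -4890 + (6 - √6)² ≈ -4877.4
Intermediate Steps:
R = (-6 + √6)² (R = (-6 + √(1 + 5))² = (-6 + √6)² ≈ 12.606)
R - 1*4890 = (6 - √6)² - 1*4890 = (6 - √6)² - 4890 = -4890 + (6 - √6)²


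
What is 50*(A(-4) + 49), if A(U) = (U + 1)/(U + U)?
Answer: 9875/4 ≈ 2468.8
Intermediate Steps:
A(U) = (1 + U)/(2*U) (A(U) = (1 + U)/((2*U)) = (1/(2*U))*(1 + U) = (1 + U)/(2*U))
50*(A(-4) + 49) = 50*((½)*(1 - 4)/(-4) + 49) = 50*((½)*(-¼)*(-3) + 49) = 50*(3/8 + 49) = 50*(395/8) = 9875/4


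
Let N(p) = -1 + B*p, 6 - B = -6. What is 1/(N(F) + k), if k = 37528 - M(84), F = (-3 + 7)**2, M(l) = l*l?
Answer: 1/30663 ≈ 3.2613e-5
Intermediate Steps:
B = 12 (B = 6 - 1*(-6) = 6 + 6 = 12)
M(l) = l**2
F = 16 (F = 4**2 = 16)
N(p) = -1 + 12*p
k = 30472 (k = 37528 - 1*84**2 = 37528 - 1*7056 = 37528 - 7056 = 30472)
1/(N(F) + k) = 1/((-1 + 12*16) + 30472) = 1/((-1 + 192) + 30472) = 1/(191 + 30472) = 1/30663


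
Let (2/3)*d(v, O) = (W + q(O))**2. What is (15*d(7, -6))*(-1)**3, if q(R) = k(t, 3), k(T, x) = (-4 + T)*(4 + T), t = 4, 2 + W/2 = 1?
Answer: -90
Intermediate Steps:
W = -2 (W = -4 + 2*1 = -4 + 2 = -2)
q(R) = 0 (q(R) = -16 + 4**2 = -16 + 16 = 0)
d(v, O) = 6 (d(v, O) = 3*(-2 + 0)**2/2 = (3/2)*(-2)**2 = (3/2)*4 = 6)
(15*d(7, -6))*(-1)**3 = (15*6)*(-1)**3 = 90*(-1) = -90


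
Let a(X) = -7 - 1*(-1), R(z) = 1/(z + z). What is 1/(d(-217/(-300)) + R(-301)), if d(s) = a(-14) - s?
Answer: -90300/607267 ≈ -0.14870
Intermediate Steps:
R(z) = 1/(2*z)
a(X) = -6 (a(X) = -7 + 1 = -6)
d(s) = -6 - s
1/(d(-217/(-300)) + R(-301)) = 1/((-6 - (-217)/(-300)) + (½)/(-301)) = 1/((-6 - (-217)*(-1)/300) + (½)*(-1/301)) = 1/((-6 - 1*217/300) - 1/602) = 1/((-6 - 217/300) - 1/602) = 1/(-2017/300 - 1/602) = 1/(-607267/90300) = -90300/607267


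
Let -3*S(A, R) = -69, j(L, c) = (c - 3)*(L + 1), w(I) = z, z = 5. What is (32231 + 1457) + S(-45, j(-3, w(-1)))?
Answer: 33711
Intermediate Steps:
w(I) = 5
j(L, c) = (1 + L)*(-3 + c) (j(L, c) = (-3 + c)*(1 + L) = (1 + L)*(-3 + c))
S(A, R) = 23 (S(A, R) = -1/3*(-69) = 23)
(32231 + 1457) + S(-45, j(-3, w(-1))) = (32231 + 1457) + 23 = 33688 + 23 = 33711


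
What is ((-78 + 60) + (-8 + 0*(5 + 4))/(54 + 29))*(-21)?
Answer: 31542/83 ≈ 380.02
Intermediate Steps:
((-78 + 60) + (-8 + 0*(5 + 4))/(54 + 29))*(-21) = (-18 + (-8 + 0*9)/83)*(-21) = (-18 + (-8 + 0)*(1/83))*(-21) = (-18 - 8*1/83)*(-21) = (-18 - 8/83)*(-21) = -1502/83*(-21) = 31542/83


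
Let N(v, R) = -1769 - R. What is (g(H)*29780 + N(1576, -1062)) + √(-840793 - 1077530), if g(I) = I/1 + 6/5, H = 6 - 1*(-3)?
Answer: 303049 + 9*I*√23683 ≈ 3.0305e+5 + 1385.0*I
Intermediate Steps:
H = 9 (H = 6 + 3 = 9)
g(I) = 6/5 + I (g(I) = I*1 + 6*(⅕) = I + 6/5 = 6/5 + I)
(g(H)*29780 + N(1576, -1062)) + √(-840793 - 1077530) = ((6/5 + 9)*29780 + (-1769 - 1*(-1062))) + √(-840793 - 1077530) = ((51/5)*29780 + (-1769 + 1062)) + √(-1918323) = (303756 - 707) + 9*I*√23683 = 303049 + 9*I*√23683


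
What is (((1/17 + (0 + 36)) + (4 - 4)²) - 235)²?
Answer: 11437924/289 ≈ 39578.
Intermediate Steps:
(((1/17 + (0 + 36)) + (4 - 4)²) - 235)² = (((1/17 + 36) + 0²) - 235)² = ((613/17 + 0) - 235)² = (613/17 - 235)² = (-3382/17)² = 11437924/289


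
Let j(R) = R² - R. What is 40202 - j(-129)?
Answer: 23432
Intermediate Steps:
40202 - j(-129) = 40202 - (-129)*(-1 - 129) = 40202 - (-129)*(-130) = 40202 - 1*16770 = 40202 - 16770 = 23432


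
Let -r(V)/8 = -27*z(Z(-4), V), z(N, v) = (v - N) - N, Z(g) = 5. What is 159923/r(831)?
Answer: 159923/177336 ≈ 0.90181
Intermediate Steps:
z(N, v) = v - 2*N
r(V) = -2160 + 216*V (r(V) = -(-216)*(V - 2*5) = -(-216)*(V - 10) = -(-216)*(-10 + V) = -8*(270 - 27*V) = -2160 + 216*V)
159923/r(831) = 159923/(-2160 + 216*831) = 159923/(-2160 + 179496) = 159923/177336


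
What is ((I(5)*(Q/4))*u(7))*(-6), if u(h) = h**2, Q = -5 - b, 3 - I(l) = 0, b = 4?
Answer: 3969/2 ≈ 1984.5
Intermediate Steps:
I(l) = 3 (I(l) = 3 - 1*0 = 3 + 0 = 3)
Q = -9 (Q = -5 - 1*4 = -5 - 4 = -9)
((I(5)*(Q/4))*u(7))*(-6) = ((3*(-9/4))*7**2)*(-6) = ((3*(-9*1/4))*49)*(-6) = ((3*(-9/4))*49)*(-6) = -27/4*49*(-6) = -1323/4*(-6) = 3969/2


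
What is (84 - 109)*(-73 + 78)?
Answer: -125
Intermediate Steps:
(84 - 109)*(-73 + 78) = -25*5 = -125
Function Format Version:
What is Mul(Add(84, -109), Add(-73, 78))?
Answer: -125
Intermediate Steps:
Mul(Add(84, -109), Add(-73, 78)) = Mul(-25, 5) = -125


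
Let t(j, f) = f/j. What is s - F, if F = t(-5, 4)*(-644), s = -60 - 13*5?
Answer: -3201/5 ≈ -640.20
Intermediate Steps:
s = -125 (s = -60 - 65 = -125)
F = 2576/5 (F = (4/(-5))*(-644) = (4*(-⅕))*(-644) = -⅘*(-644) = 2576/5 ≈ 515.20)
s - F = -125 - 1*2576/5 = -125 - 2576/5 = -3201/5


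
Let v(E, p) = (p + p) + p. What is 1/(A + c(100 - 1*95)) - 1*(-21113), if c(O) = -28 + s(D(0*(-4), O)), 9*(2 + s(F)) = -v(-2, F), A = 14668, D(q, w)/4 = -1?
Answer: 927240737/43918 ≈ 21113.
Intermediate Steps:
D(q, w) = -4 (D(q, w) = 4*(-1) = -4)
v(E, p) = 3*p (v(E, p) = 2*p + p = 3*p)
s(F) = -2 - F/3 (s(F) = -2 + (-3*F)/9 = -2 - F/3)
c(O) = -86/3 (c(O) = -28 + (-2 - ⅓*(-4)) = -28 + (-2 + 4/3) = -28 - ⅔ = -86/3)
1/(A + c(100 - 1*95)) - 1*(-21113) = 1/(14668 - 86/3) - 1*(-21113) = 1/(43918/3) + 21113 = 3/43918 + 21113 = 927240737/43918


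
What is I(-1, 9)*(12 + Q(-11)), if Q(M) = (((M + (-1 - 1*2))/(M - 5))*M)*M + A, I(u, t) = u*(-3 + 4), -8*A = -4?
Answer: -947/8 ≈ -118.38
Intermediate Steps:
A = ½ (A = -⅛*(-4) = ½ ≈ 0.50000)
I(u, t) = u (I(u, t) = u*1 = u)
Q(M) = ½ + M²*(-3 + M)/(-5 + M) (Q(M) = (((M + (-1 - 1*2))/(M - 5))*M)*M + ½ = (((M + (-1 - 2))/(-5 + M))*M)*M + ½ = (((M - 3)/(-5 + M))*M)*M + ½ = (((-3 + M)/(-5 + M))*M)*M + ½ = (M*(-3 + M)/(-5 + M))*M + ½ = M²*(-3 + M)/(-5 + M) + ½ = ½ + M²*(-3 + M)/(-5 + M))
I(-1, 9)*(12 + Q(-11)) = -(12 + (-5 - 11 - 6*(-11)² + 2*(-11)³)/(2*(-5 - 11))) = -(12 + (½)*(-5 - 11 - 6*121 + 2*(-1331))/(-16)) = -(12 + (½)*(-1/16)*(-5 - 11 - 726 - 2662)) = -(12 + (½)*(-1/16)*(-3404)) = -(12 + 851/8) = -1*947/8 = -947/8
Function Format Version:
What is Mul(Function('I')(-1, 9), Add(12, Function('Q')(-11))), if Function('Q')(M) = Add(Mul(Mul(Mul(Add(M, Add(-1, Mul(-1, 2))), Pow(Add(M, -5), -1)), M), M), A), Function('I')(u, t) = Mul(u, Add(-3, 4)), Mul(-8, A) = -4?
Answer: Rational(-947, 8) ≈ -118.38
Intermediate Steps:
A = Rational(1, 2) (A = Mul(Rational(-1, 8), -4) = Rational(1, 2) ≈ 0.50000)
Function('I')(u, t) = u (Function('I')(u, t) = Mul(u, 1) = u)
Function('Q')(M) = Add(Rational(1, 2), Mul(Pow(M, 2), Pow(Add(-5, M), -1), Add(-3, M))) (Function('Q')(M) = Add(Mul(Mul(Mul(Add(M, Add(-1, Mul(-1, 2))), Pow(Add(M, -5), -1)), M), M), Rational(1, 2)) = Add(Mul(Mul(Mul(Add(M, Add(-1, -2)), Pow(Add(-5, M), -1)), M), M), Rational(1, 2)) = Add(Mul(Mul(Mul(Add(M, -3), Pow(Add(-5, M), -1)), M), M), Rational(1, 2)) = Add(Mul(Mul(Mul(Add(-3, M), Pow(Add(-5, M), -1)), M), M), Rational(1, 2)) = Add(Mul(Mul(Mul(Pow(Add(-5, M), -1), Add(-3, M)), M), M), Rational(1, 2)) = Add(Mul(Mul(M, Pow(Add(-5, M), -1), Add(-3, M)), M), Rational(1, 2)) = Add(Mul(Pow(M, 2), Pow(Add(-5, M), -1), Add(-3, M)), Rational(1, 2)) = Add(Rational(1, 2), Mul(Pow(M, 2), Pow(Add(-5, M), -1), Add(-3, M))))
Mul(Function('I')(-1, 9), Add(12, Function('Q')(-11))) = Mul(-1, Add(12, Mul(Rational(1, 2), Pow(Add(-5, -11), -1), Add(-5, -11, Mul(-6, Pow(-11, 2)), Mul(2, Pow(-11, 3)))))) = Mul(-1, Add(12, Mul(Rational(1, 2), Pow(-16, -1), Add(-5, -11, Mul(-6, 121), Mul(2, -1331))))) = Mul(-1, Add(12, Mul(Rational(1, 2), Rational(-1, 16), Add(-5, -11, -726, -2662)))) = Mul(-1, Add(12, Mul(Rational(1, 2), Rational(-1, 16), -3404))) = Mul(-1, Add(12, Rational(851, 8))) = Mul(-1, Rational(947, 8)) = Rational(-947, 8)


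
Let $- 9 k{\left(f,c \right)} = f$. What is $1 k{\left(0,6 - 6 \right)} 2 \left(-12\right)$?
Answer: $0$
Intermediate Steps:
$k{\left(f,c \right)} = - \frac{f}{9}$
$1 k{\left(0,6 - 6 \right)} 2 \left(-12\right) = 1 \left(\left(- \frac{1}{9}\right) 0\right) 2 \left(-12\right) = 1 \cdot 0 \cdot 2 \left(-12\right) = 0 \cdot 2 \left(-12\right) = 0 \left(-12\right) = 0$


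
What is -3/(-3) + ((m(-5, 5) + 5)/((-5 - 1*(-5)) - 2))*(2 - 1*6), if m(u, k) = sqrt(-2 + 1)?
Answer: 11 + 2*I ≈ 11.0 + 2.0*I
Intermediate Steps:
m(u, k) = I (m(u, k) = sqrt(-1) = I)
-3/(-3) + ((m(-5, 5) + 5)/((-5 - 1*(-5)) - 2))*(2 - 1*6) = -3/(-3) + ((I + 5)/((-5 - 1*(-5)) - 2))*(2 - 1*6) = -3*(-1/3) + ((5 + I)/((-5 + 5) - 2))*(2 - 6) = 1 + ((5 + I)/(0 - 2))*(-4) = 1 + ((5 + I)/(-2))*(-4) = 1 + ((5 + I)*(-1/2))*(-4) = 1 + (-5/2 - I/2)*(-4) = 1 + (10 + 2*I) = 11 + 2*I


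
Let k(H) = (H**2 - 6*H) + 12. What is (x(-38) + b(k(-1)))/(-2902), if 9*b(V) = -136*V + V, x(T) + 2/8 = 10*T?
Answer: 2661/11608 ≈ 0.22924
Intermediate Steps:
x(T) = -1/4 + 10*T
k(H) = 12 + H**2 - 6*H
b(V) = -15*V (b(V) = (-136*V + V)/9 = (-135*V)/9 = -15*V)
(x(-38) + b(k(-1)))/(-2902) = ((-1/4 + 10*(-38)) - 15*(12 + (-1)**2 - 6*(-1)))/(-2902) = ((-1/4 - 380) - 15*(12 + 1 + 6))*(-1/2902) = (-1521/4 - 15*19)*(-1/2902) = (-1521/4 - 285)*(-1/2902) = -2661/4*(-1/2902) = 2661/11608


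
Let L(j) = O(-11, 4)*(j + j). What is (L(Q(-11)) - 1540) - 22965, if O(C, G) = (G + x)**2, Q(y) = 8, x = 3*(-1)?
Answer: -24489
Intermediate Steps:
x = -3
O(C, G) = (-3 + G)**2 (O(C, G) = (G - 3)**2 = (-3 + G)**2)
L(j) = 2*j (L(j) = (-3 + 4)**2*(j + j) = 1**2*(2*j) = 1*(2*j) = 2*j)
(L(Q(-11)) - 1540) - 22965 = (2*8 - 1540) - 22965 = (16 - 1540) - 22965 = -1524 - 22965 = -24489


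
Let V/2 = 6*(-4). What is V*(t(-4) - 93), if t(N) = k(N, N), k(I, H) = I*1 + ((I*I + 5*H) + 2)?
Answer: 4752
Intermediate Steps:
V = -48 (V = 2*(6*(-4)) = 2*(-24) = -48)
k(I, H) = 2 + I + I**2 + 5*H (k(I, H) = I + ((I**2 + 5*H) + 2) = I + (2 + I**2 + 5*H) = 2 + I + I**2 + 5*H)
t(N) = 2 + N**2 + 6*N (t(N) = 2 + N + N**2 + 5*N = 2 + N**2 + 6*N)
V*(t(-4) - 93) = -48*((2 + (-4)**2 + 6*(-4)) - 93) = -48*((2 + 16 - 24) - 93) = -48*(-6 - 93) = -48*(-99) = 4752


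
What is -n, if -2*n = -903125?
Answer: -903125/2 ≈ -4.5156e+5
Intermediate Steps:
n = 903125/2 (n = -½*(-903125) = 903125/2 ≈ 4.5156e+5)
-n = -1*903125/2 = -903125/2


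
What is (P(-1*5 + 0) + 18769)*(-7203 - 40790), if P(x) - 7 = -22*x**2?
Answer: -874720418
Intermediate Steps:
P(x) = 7 - 22*x**2
(P(-1*5 + 0) + 18769)*(-7203 - 40790) = ((7 - 22*(-1*5 + 0)**2) + 18769)*(-7203 - 40790) = ((7 - 22*(-5 + 0)**2) + 18769)*(-47993) = ((7 - 22*(-5)**2) + 18769)*(-47993) = ((7 - 22*25) + 18769)*(-47993) = ((7 - 550) + 18769)*(-47993) = (-543 + 18769)*(-47993) = 18226*(-47993) = -874720418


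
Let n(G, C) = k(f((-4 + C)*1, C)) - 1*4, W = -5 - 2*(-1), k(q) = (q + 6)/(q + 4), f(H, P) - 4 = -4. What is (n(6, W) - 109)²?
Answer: 49729/4 ≈ 12432.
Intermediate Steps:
f(H, P) = 0 (f(H, P) = 4 - 4 = 0)
k(q) = (6 + q)/(4 + q)
W = -3 (W = -5 + 2 = -3)
n(G, C) = -5/2 (n(G, C) = (6 + 0)/(4 + 0) - 1*4 = 6/4 - 4 = (¼)*6 - 4 = 3/2 - 4 = -5/2)
(n(6, W) - 109)² = (-5/2 - 109)² = (-223/2)² = 49729/4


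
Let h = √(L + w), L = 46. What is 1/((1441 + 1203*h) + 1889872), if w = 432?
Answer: 1891313/3576373098067 - 1203*√478/3576373098067 ≈ 5.2148e-7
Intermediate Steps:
h = √478 (h = √(46 + 432) = √478 ≈ 21.863)
1/((1441 + 1203*h) + 1889872) = 1/((1441 + 1203*√478) + 1889872) = 1/(1891313 + 1203*√478)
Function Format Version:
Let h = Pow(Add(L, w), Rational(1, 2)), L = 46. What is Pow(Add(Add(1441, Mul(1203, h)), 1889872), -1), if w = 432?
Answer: Add(Rational(1891313, 3576373098067), Mul(Rational(-1203, 3576373098067), Pow(478, Rational(1, 2)))) ≈ 5.2148e-7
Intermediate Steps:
h = Pow(478, Rational(1, 2)) (h = Pow(Add(46, 432), Rational(1, 2)) = Pow(478, Rational(1, 2)) ≈ 21.863)
Pow(Add(Add(1441, Mul(1203, h)), 1889872), -1) = Pow(Add(Add(1441, Mul(1203, Pow(478, Rational(1, 2)))), 1889872), -1) = Pow(Add(1891313, Mul(1203, Pow(478, Rational(1, 2)))), -1)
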